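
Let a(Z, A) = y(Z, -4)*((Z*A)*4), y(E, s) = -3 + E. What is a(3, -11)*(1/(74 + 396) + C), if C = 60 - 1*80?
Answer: 0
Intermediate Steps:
a(Z, A) = 4*A*Z*(-3 + Z) (a(Z, A) = (-3 + Z)*((Z*A)*4) = (-3 + Z)*((A*Z)*4) = (-3 + Z)*(4*A*Z) = 4*A*Z*(-3 + Z))
C = -20 (C = 60 - 80 = -20)
a(3, -11)*(1/(74 + 396) + C) = (4*(-11)*3*(-3 + 3))*(1/(74 + 396) - 20) = (4*(-11)*3*0)*(1/470 - 20) = 0*(1/470 - 20) = 0*(-9399/470) = 0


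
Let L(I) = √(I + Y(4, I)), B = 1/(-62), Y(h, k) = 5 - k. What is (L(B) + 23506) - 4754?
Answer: 18752 + √5 ≈ 18754.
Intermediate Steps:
B = -1/62 ≈ -0.016129
L(I) = √5 (L(I) = √(I + (5 - I)) = √5)
(L(B) + 23506) - 4754 = (√5 + 23506) - 4754 = (23506 + √5) - 4754 = 18752 + √5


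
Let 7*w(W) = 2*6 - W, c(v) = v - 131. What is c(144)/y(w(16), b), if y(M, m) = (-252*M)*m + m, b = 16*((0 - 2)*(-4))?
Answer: 13/18560 ≈ 0.00070043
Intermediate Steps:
b = 128 (b = 16*(-2*(-4)) = 16*8 = 128)
c(v) = -131 + v
w(W) = 12/7 - W/7 (w(W) = (2*6 - W)/7 = (12 - W)/7 = 12/7 - W/7)
y(M, m) = m - 252*M*m (y(M, m) = -252*M*m + m = m - 252*M*m)
c(144)/y(w(16), b) = (-131 + 144)/((128*(1 - 252*(12/7 - 1/7*16)))) = 13/((128*(1 - 252*(12/7 - 16/7)))) = 13/((128*(1 - 252*(-4/7)))) = 13/((128*(1 + 144))) = 13/((128*145)) = 13/18560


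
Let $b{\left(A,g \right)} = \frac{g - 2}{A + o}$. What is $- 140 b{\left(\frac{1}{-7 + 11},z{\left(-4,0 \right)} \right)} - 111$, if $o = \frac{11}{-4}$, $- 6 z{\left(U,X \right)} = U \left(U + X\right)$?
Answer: $- \frac{1117}{3} \approx -372.33$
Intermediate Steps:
$z{\left(U,X \right)} = - \frac{U \left(U + X\right)}{6}$
$o = - \frac{11}{4}$ ($o = 11 \left(- \frac{1}{4}\right) = - \frac{11}{4} \approx -2.75$)
$b{\left(A,g \right)} = \frac{-2 + g}{- \frac{11}{4} + A}$ ($b{\left(A,g \right)} = \frac{g - 2}{A - \frac{11}{4}} = \frac{-2 + g}{- \frac{11}{4} + A}$)
$- 140 b{\left(\frac{1}{-7 + 11},z{\left(-4,0 \right)} \right)} - 111 = - 140 \frac{4 \left(-2 - - \frac{2 \left(-4 + 0\right)}{3}\right)}{-11 + \frac{4}{-7 + 11}} - 111 = - 140 \frac{4 \left(-2 - \left(- \frac{2}{3}\right) \left(-4\right)\right)}{-11 + \frac{4}{4}} - 111 = - 140 \frac{4 \left(-2 - \frac{8}{3}\right)}{-11 + 4 \cdot \frac{1}{4}} - 111 = - 140 \cdot 4 \frac{1}{-11 + 1} \left(- \frac{14}{3}\right) - 111 = - 140 \cdot 4 \frac{1}{-10} \left(- \frac{14}{3}\right) - 111 = - 140 \cdot 4 \left(- \frac{1}{10}\right) \left(- \frac{14}{3}\right) - 111 = \left(-140\right) \frac{28}{15} - 111 = - \frac{784}{3} - 111 = - \frac{1117}{3}$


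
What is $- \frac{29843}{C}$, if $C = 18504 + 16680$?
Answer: $- \frac{29843}{35184} \approx -0.8482$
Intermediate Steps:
$C = 35184$
$- \frac{29843}{C} = - \frac{29843}{35184}$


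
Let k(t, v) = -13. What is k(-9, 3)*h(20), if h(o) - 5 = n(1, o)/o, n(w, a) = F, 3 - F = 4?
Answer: -1287/20 ≈ -64.350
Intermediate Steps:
F = -1 (F = 3 - 1*4 = 3 - 4 = -1)
n(w, a) = -1
h(o) = 5 - 1/o
k(-9, 3)*h(20) = -13*(5 - 1/20) = -13*99/20 = -1287/20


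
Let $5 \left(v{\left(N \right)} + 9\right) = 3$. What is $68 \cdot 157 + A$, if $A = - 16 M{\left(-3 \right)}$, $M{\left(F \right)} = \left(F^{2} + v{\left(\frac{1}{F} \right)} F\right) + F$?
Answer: $\frac{50884}{5} \approx 10177.0$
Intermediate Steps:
$v{\left(N \right)} = - \frac{42}{5}$ ($v{\left(N \right)} = -9 + \frac{1}{5} \cdot 3 = -9 + \frac{3}{5} = - \frac{42}{5}$)
$M{\left(F \right)} = F^{2} - \frac{37 F}{5}$ ($M{\left(F \right)} = \left(F^{2} - \frac{42 F}{5}\right) + F = F^{2} - \frac{37 F}{5}$)
$A = - \frac{2496}{5}$ ($A = - 16 \cdot \frac{1}{5} \left(-3\right) \left(-37 + 5 \left(-3\right)\right) = - 16 \cdot \frac{1}{5} \left(-3\right) \left(-37 - 15\right) = - 16 \cdot \frac{1}{5} \left(-3\right) \left(-52\right) = \left(-16\right) \frac{156}{5} = - \frac{2496}{5} \approx -499.2$)
$68 \cdot 157 + A = 68 \cdot 157 - \frac{2496}{5} = 10676 - \frac{2496}{5} = \frac{50884}{5}$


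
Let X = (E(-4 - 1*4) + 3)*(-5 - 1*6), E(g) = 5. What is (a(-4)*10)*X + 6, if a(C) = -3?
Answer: 2646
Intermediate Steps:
X = -88 (X = (5 + 3)*(-5 - 1*6) = 8*(-5 - 6) = 8*(-11) = -88)
(a(-4)*10)*X + 6 = -3*10*(-88) + 6 = -30*(-88) + 6 = 2640 + 6 = 2646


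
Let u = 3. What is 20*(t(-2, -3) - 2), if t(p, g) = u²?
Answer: 140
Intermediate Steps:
t(p, g) = 9 (t(p, g) = 3² = 9)
20*(t(-2, -3) - 2) = 20*(9 - 2) = 20*7 = 140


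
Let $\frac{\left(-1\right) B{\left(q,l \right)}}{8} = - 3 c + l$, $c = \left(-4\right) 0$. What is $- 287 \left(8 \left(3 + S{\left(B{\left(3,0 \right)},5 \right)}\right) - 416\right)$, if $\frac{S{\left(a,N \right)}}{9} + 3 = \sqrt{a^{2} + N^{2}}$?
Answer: $71176$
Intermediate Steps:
$c = 0$
$B{\left(q,l \right)} = - 8 l$ ($B{\left(q,l \right)} = - 8 \left(\left(-3\right) 0 + l\right) = - 8 \left(0 + l\right) = - 8 l$)
$S{\left(a,N \right)} = -27 + 9 \sqrt{N^{2} + a^{2}}$ ($S{\left(a,N \right)} = -27 + 9 \sqrt{a^{2} + N^{2}} = -27 + 9 \sqrt{N^{2} + a^{2}}$)
$- 287 \left(8 \left(3 + S{\left(B{\left(3,0 \right)},5 \right)}\right) - 416\right) = - 287 \left(8 \left(3 - \left(27 - 9 \sqrt{5^{2} + \left(\left(-8\right) 0\right)^{2}}\right)\right) - 416\right) = - 287 \left(8 \left(3 - \left(27 - 9 \sqrt{25 + 0^{2}}\right)\right) - 416\right) = - 287 \left(8 \left(3 - \left(27 - 9 \sqrt{25 + 0}\right)\right) - 416\right) = - 287 \left(8 \left(3 - \left(27 - 9 \sqrt{25}\right)\right) - 416\right) = - 287 \left(8 \left(3 + \left(-27 + 9 \cdot 5\right)\right) - 416\right) = - 287 \left(8 \left(3 + \left(-27 + 45\right)\right) - 416\right) = - 287 \left(8 \left(3 + 18\right) - 416\right) = - 287 \left(8 \cdot 21 - 416\right) = - 287 \left(168 - 416\right) = \left(-287\right) \left(-248\right) = 71176$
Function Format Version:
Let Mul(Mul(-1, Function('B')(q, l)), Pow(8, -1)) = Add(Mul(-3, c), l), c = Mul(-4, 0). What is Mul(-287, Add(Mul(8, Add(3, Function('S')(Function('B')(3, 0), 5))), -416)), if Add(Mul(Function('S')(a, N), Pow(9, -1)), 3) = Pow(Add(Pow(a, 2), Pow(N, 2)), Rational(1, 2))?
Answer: 71176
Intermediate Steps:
c = 0
Function('B')(q, l) = Mul(-8, l) (Function('B')(q, l) = Mul(-8, Add(Mul(-3, 0), l)) = Mul(-8, Add(0, l)) = Mul(-8, l))
Function('S')(a, N) = Add(-27, Mul(9, Pow(Add(Pow(N, 2), Pow(a, 2)), Rational(1, 2)))) (Function('S')(a, N) = Add(-27, Mul(9, Pow(Add(Pow(a, 2), Pow(N, 2)), Rational(1, 2)))) = Add(-27, Mul(9, Pow(Add(Pow(N, 2), Pow(a, 2)), Rational(1, 2)))))
Mul(-287, Add(Mul(8, Add(3, Function('S')(Function('B')(3, 0), 5))), -416)) = Mul(-287, Add(Mul(8, Add(3, Add(-27, Mul(9, Pow(Add(Pow(5, 2), Pow(Mul(-8, 0), 2)), Rational(1, 2)))))), -416)) = Mul(-287, Add(Mul(8, Add(3, Add(-27, Mul(9, Pow(Add(25, Pow(0, 2)), Rational(1, 2)))))), -416)) = Mul(-287, Add(Mul(8, Add(3, Add(-27, Mul(9, Pow(Add(25, 0), Rational(1, 2)))))), -416)) = Mul(-287, Add(Mul(8, Add(3, Add(-27, Mul(9, Pow(25, Rational(1, 2)))))), -416)) = Mul(-287, Add(Mul(8, Add(3, Add(-27, Mul(9, 5)))), -416)) = Mul(-287, Add(Mul(8, Add(3, Add(-27, 45))), -416)) = Mul(-287, Add(Mul(8, Add(3, 18)), -416)) = Mul(-287, Add(Mul(8, 21), -416)) = Mul(-287, Add(168, -416)) = Mul(-287, -248) = 71176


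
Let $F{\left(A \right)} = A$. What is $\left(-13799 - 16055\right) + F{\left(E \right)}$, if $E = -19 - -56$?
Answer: $-29817$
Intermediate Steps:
$E = 37$ ($E = -19 + 56 = 37$)
$\left(-13799 - 16055\right) + F{\left(E \right)} = \left(-13799 - 16055\right) + 37 = -29854 + 37 = -29817$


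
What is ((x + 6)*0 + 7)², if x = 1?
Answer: 49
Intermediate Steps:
((x + 6)*0 + 7)² = ((1 + 6)*0 + 7)² = (7*0 + 7)² = (0 + 7)² = 7² = 49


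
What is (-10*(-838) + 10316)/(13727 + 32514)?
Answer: 18696/46241 ≈ 0.40432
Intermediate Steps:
(-10*(-838) + 10316)/(13727 + 32514) = (8380 + 10316)/46241 = 18696*(1/46241) = 18696/46241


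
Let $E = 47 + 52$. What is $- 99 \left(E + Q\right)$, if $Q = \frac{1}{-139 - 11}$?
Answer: $- \frac{490017}{50} \approx -9800.3$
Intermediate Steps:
$E = 99$
$Q = - \frac{1}{150}$ ($Q = \frac{1}{-150} = - \frac{1}{150} \approx -0.0066667$)
$- 99 \left(E + Q\right) = - 99 \left(99 - \frac{1}{150}\right) = \left(-99\right) \frac{14849}{150} = - \frac{490017}{50}$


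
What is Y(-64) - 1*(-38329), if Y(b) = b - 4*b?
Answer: 38521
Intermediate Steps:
Y(b) = -3*b
Y(-64) - 1*(-38329) = -3*(-64) - 1*(-38329) = 192 + 38329 = 38521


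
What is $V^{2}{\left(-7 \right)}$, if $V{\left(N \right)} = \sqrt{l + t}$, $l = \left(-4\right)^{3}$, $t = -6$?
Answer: $-70$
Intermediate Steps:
$l = -64$
$V{\left(N \right)} = i \sqrt{70}$ ($V{\left(N \right)} = \sqrt{-64 - 6} = \sqrt{-70} = i \sqrt{70}$)
$V^{2}{\left(-7 \right)} = \left(i \sqrt{70}\right)^{2} = -70$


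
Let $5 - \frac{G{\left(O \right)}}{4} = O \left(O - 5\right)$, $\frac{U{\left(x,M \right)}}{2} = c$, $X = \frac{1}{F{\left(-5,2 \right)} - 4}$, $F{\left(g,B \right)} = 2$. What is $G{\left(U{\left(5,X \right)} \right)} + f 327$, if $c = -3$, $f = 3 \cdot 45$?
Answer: $43901$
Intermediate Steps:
$f = 135$
$X = - \frac{1}{2}$ ($X = \frac{1}{2 - 4} = \frac{1}{-2} = - \frac{1}{2} \approx -0.5$)
$U{\left(x,M \right)} = -6$ ($U{\left(x,M \right)} = 2 \left(-3\right) = -6$)
$G{\left(O \right)} = 20 - 4 O \left(-5 + O\right)$ ($G{\left(O \right)} = 20 - 4 O \left(O - 5\right) = 20 - 4 O \left(-5 + O\right)$)
$G{\left(U{\left(5,X \right)} \right)} + f 327 = \left(20 - 4 \left(-6\right)^{2} + 20 \left(-6\right)\right) + 135 \cdot 327 = \left(20 - 144 - 120\right) + 44145 = -244 + 44145 = 43901$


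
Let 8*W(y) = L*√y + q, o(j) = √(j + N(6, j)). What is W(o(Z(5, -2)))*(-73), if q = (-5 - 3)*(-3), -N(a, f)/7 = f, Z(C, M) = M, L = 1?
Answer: -219 - 73*√2*3^(¼)/8 ≈ -235.98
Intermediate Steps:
N(a, f) = -7*f
o(j) = √6*√(-j) (o(j) = √(j - 7*j) = √(-6*j) = √6*√(-j))
q = 24 (q = -8*(-3) = 24)
W(y) = 3 + √y/8 (W(y) = (1*√y + 24)/8 = (√y + 24)/8 = (24 + √y)/8 = 3 + √y/8)
W(o(Z(5, -2)))*(-73) = (3 + √(√6*√(-1*(-2)))/8)*(-73) = (3 + √(√6*√2)/8)*(-73) = (3 + √(2*√3)/8)*(-73) = (3 + (√2*3^(¼))/8)*(-73) = (3 + √2*3^(¼)/8)*(-73) = -219 - 73*√2*3^(¼)/8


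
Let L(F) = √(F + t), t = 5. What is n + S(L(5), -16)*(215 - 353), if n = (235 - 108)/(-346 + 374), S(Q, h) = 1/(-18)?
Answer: 1025/84 ≈ 12.202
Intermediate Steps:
L(F) = √(5 + F) (L(F) = √(F + 5) = √(5 + F))
S(Q, h) = -1/18
n = 127/28 ≈ 4.5357
n + S(L(5), -16)*(215 - 353) = 127/28 - (215 - 353)/18 = 127/28 - 1/18*(-138) = 127/28 + 23/3 = 1025/84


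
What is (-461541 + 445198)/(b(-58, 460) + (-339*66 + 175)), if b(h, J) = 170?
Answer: 16343/22029 ≈ 0.74189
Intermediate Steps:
(-461541 + 445198)/(b(-58, 460) + (-339*66 + 175)) = (-461541 + 445198)/(170 + (-339*66 + 175)) = -16343/(170 + (-22374 + 175)) = -16343/(170 - 22199) = -16343/(-22029) = -16343*(-1/22029) = 16343/22029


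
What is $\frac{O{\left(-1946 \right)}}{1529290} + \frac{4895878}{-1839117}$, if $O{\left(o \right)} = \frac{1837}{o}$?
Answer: $- \frac{297349554679601}{111698145695220} \approx -2.6621$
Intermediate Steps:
$\frac{O{\left(-1946 \right)}}{1529290} + \frac{4895878}{-1839117} = \frac{1837 \frac{1}{-1946}}{1529290} + \frac{4895878}{-1839117} = 1837 \left(- \frac{1}{1946}\right) \frac{1}{1529290} + 4895878 \left(- \frac{1}{1839117}\right) = \left(- \frac{1837}{1946}\right) \frac{1}{1529290} - \frac{4895878}{1839117} = - \frac{1837}{2975998340} - \frac{4895878}{1839117} = - \frac{297349554679601}{111698145695220}$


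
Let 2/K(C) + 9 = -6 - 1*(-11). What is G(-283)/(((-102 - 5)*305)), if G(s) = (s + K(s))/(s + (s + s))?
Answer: -189/18471410 ≈ -1.0232e-5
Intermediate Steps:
K(C) = -½ (K(C) = 2/(-9 + (-6 - 1*(-11))) = 2/(-9 + (-6 + 11)) = 2/(-9 + 5) = 2/(-4) = 2*(-¼) = -½)
G(s) = (-½ + s)/(3*s) (G(s) = (s - ½)/(s + (s + s)) = (-½ + s)/(s + 2*s) = (-½ + s)/((3*s)) = (-½ + s)*(1/(3*s)) = (-½ + s)/(3*s))
G(-283)/(((-102 - 5)*305)) = ((⅙)*(-1 + 2*(-283))/(-283))/(((-102 - 5)*305)) = ((⅙)*(-1/283)*(-1 - 566))/((-107*305)) = ((⅙)*(-1/283)*(-567))/(-32635) = (189/566)*(-1/32635) = -189/18471410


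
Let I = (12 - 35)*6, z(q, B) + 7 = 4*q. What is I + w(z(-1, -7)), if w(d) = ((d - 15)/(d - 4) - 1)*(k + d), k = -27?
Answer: -2488/15 ≈ -165.87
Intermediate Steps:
z(q, B) = -7 + 4*q
w(d) = (-1 + (-15 + d)/(-4 + d))*(-27 + d) (w(d) = ((d - 15)/(d - 4) - 1)*(-27 + d) = ((-15 + d)/(-4 + d) - 1)*(-27 + d) = (-1 + (-15 + d)/(-4 + d))*(-27 + d))
I = -138 (I = -23*6 = -138)
I + w(z(-1, -7)) = -138 + 11*(27 - (-7 + 4*(-1)))/(-4 + (-7 + 4*(-1))) = -138 + 11*(27 - (-7 - 4))/(-4 + (-7 - 4)) = -138 + 11*(27 - 1*(-11))/(-4 - 11) = -138 + 11*(27 + 11)/(-15) = -138 + 11*(-1/15)*38 = -138 - 418/15 = -2488/15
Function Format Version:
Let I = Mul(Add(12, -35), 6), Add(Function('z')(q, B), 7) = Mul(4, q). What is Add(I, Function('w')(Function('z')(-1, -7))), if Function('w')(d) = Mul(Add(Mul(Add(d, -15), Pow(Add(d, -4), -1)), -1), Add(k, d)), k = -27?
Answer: Rational(-2488, 15) ≈ -165.87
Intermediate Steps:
Function('z')(q, B) = Add(-7, Mul(4, q))
Function('w')(d) = Mul(Add(-1, Mul(Pow(Add(-4, d), -1), Add(-15, d))), Add(-27, d)) (Function('w')(d) = Mul(Add(Mul(Add(d, -15), Pow(Add(d, -4), -1)), -1), Add(-27, d)) = Mul(Add(Mul(Add(-15, d), Pow(Add(-4, d), -1)), -1), Add(-27, d)) = Mul(Add(Mul(Pow(Add(-4, d), -1), Add(-15, d)), -1), Add(-27, d)) = Mul(Add(-1, Mul(Pow(Add(-4, d), -1), Add(-15, d))), Add(-27, d)))
I = -138 (I = Mul(-23, 6) = -138)
Add(I, Function('w')(Function('z')(-1, -7))) = Add(-138, Mul(11, Pow(Add(-4, Add(-7, Mul(4, -1))), -1), Add(27, Mul(-1, Add(-7, Mul(4, -1)))))) = Add(-138, Mul(11, Pow(Add(-4, Add(-7, -4)), -1), Add(27, Mul(-1, Add(-7, -4))))) = Add(-138, Mul(11, Pow(Add(-4, -11), -1), Add(27, Mul(-1, -11)))) = Add(-138, Mul(11, Pow(-15, -1), Add(27, 11))) = Add(-138, Mul(11, Rational(-1, 15), 38)) = Add(-138, Rational(-418, 15)) = Rational(-2488, 15)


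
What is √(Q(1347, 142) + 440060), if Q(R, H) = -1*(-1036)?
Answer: 2*√110274 ≈ 664.15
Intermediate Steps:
Q(R, H) = 1036
√(Q(1347, 142) + 440060) = √(1036 + 440060) = √441096 = 2*√110274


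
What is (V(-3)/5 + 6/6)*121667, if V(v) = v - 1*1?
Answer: 121667/5 ≈ 24333.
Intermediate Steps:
V(v) = -1 + v (V(v) = v - 1 = -1 + v)
(V(-3)/5 + 6/6)*121667 = ((-1 - 3)/5 + 6/6)*121667 = (-4*1/5 + 6*(1/6))*121667 = (-4/5 + 1)*121667 = (1/5)*121667 = 121667/5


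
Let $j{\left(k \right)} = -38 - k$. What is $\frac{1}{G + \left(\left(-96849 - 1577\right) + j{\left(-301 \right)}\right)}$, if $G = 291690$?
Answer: $\frac{1}{193527} \approx 5.1672 \cdot 10^{-6}$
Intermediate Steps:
$\frac{1}{G + \left(\left(-96849 - 1577\right) + j{\left(-301 \right)}\right)} = \frac{1}{291690 - 98163} = \frac{1}{193527}$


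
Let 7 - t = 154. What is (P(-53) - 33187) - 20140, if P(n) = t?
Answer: -53474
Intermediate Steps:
t = -147 (t = 7 - 1*154 = 7 - 154 = -147)
P(n) = -147
(P(-53) - 33187) - 20140 = (-147 - 33187) - 20140 = -33334 - 20140 = -53474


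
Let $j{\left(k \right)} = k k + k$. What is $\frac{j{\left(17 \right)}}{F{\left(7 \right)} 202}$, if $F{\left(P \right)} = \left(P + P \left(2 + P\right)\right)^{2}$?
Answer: $\frac{153}{494900} \approx 0.00030915$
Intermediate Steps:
$j{\left(k \right)} = k + k^{2}$ ($j{\left(k \right)} = k^{2} + k = k + k^{2}$)
$\frac{j{\left(17 \right)}}{F{\left(7 \right)} 202} = \frac{17 \left(1 + 17\right)}{7^{2} \left(3 + 7\right)^{2} \cdot 202} = \frac{17 \cdot 18}{49 \cdot 10^{2} \cdot 202} = \frac{306}{49 \cdot 100 \cdot 202} = \frac{306}{4900 \cdot 202} = \frac{306}{989800} = 306 \cdot \frac{1}{989800} = \frac{153}{494900}$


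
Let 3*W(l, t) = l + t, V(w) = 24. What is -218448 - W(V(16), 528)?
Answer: -218632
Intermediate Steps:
W(l, t) = l/3 + t/3 (W(l, t) = (l + t)/3 = l/3 + t/3)
-218448 - W(V(16), 528) = -218448 - ((1/3)*24 + (1/3)*528) = -218448 - (8 + 176) = -218448 - 1*184 = -218448 - 184 = -218632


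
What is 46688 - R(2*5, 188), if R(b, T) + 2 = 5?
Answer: 46685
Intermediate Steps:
R(b, T) = 3 (R(b, T) = -2 + 5 = 3)
46688 - R(2*5, 188) = 46688 - 1*3 = 46688 - 3 = 46685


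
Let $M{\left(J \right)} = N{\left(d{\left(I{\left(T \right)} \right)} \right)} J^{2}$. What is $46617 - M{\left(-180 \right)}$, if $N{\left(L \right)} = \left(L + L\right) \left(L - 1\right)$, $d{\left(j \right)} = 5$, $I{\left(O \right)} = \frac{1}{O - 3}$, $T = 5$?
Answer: $-1249383$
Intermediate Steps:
$I{\left(O \right)} = \frac{1}{-3 + O}$
$N{\left(L \right)} = 2 L \left(-1 + L\right)$
$M{\left(J \right)} = 40 J^{2}$ ($M{\left(J \right)} = 2 \cdot 5 \left(-1 + 5\right) J^{2} = 2 \cdot 5 \cdot 4 J^{2} = 40 J^{2}$)
$46617 - M{\left(-180 \right)} = 46617 - 40 \left(-180\right)^{2} = 46617 - 40 \cdot 32400 = 46617 - 1296000 = -1249383$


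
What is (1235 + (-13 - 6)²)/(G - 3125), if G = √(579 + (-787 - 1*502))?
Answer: -332500/651089 - 532*I*√710/3255445 ≈ -0.51068 - 0.0043544*I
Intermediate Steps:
G = I*√710 (G = √(579 + (-787 - 502)) = √(579 - 1289) = √(-710) = I*√710 ≈ 26.646*I)
(1235 + (-13 - 6)²)/(G - 3125) = (1235 + (-13 - 6)²)/(I*√710 - 3125) = (1235 + (-19)²)/(-3125 + I*√710) = (1235 + 361)/(-3125 + I*√710) = 1596/(-3125 + I*√710)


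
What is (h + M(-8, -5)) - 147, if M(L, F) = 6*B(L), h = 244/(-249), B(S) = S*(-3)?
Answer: -991/249 ≈ -3.9799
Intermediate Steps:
B(S) = -3*S
h = -244/249 (h = 244*(-1/249) = -244/249 ≈ -0.97992)
M(L, F) = -18*L (M(L, F) = 6*(-3*L) = -18*L)
(h + M(-8, -5)) - 147 = (-244/249 - 18*(-8)) - 147 = (-244/249 + 144) - 147 = 35612/249 - 147 = -991/249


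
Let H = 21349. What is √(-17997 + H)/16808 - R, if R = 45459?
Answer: -45459 + √838/8404 ≈ -45459.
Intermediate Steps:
√(-17997 + H)/16808 - R = √(-17997 + 21349)/16808 - 1*45459 = √3352*(1/16808) - 45459 = (2*√838)*(1/16808) - 45459 = √838/8404 - 45459 = -45459 + √838/8404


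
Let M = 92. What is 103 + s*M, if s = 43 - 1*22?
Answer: 2035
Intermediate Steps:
s = 21 (s = 43 - 22 = 21)
103 + s*M = 103 + 21*92 = 103 + 1932 = 2035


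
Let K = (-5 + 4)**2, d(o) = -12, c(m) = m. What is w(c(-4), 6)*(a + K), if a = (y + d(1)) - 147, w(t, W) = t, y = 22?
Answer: 544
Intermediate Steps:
a = -137 (a = (22 - 12) - 147 = 10 - 147 = -137)
K = 1 (K = (-1)**2 = 1)
w(c(-4), 6)*(a + K) = -4*(-137 + 1) = -4*(-136) = 544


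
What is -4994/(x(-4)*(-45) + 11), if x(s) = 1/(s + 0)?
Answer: -19976/89 ≈ -224.45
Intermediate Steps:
x(s) = 1/s
-4994/(x(-4)*(-45) + 11) = -4994/(-45/(-4) + 11) = -4994/(-¼*(-45) + 11) = -4994/(45/4 + 11) = -4994/89/4 = -4994*4/89 = -19976/89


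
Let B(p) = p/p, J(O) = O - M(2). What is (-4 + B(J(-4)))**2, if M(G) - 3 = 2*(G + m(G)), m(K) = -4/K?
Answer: 9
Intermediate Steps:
M(G) = 3 - 8/G + 2*G (M(G) = 3 + 2*(G - 4/G) = 3 + (-8/G + 2*G) = 3 - 8/G + 2*G)
J(O) = -3 + O (J(O) = O - (3 - 8/2 + 2*2) = O - (3 - 8*1/2 + 4) = O - (3 - 4 + 4) = O - 1*3 = O - 3 = -3 + O)
B(p) = 1
(-4 + B(J(-4)))**2 = (-4 + 1)**2 = (-3)**2 = 9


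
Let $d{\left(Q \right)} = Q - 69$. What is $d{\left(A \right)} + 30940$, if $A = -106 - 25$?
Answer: $30740$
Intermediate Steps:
$A = -131$ ($A = -106 - 25 = -131$)
$d{\left(Q \right)} = -69 + Q$ ($d{\left(Q \right)} = Q - 69 = -69 + Q$)
$d{\left(A \right)} + 30940 = \left(-69 - 131\right) + 30940 = -200 + 30940 = 30740$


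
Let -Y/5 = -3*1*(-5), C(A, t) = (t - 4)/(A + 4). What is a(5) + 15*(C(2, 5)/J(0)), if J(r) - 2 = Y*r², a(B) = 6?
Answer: 29/4 ≈ 7.2500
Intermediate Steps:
C(A, t) = (-4 + t)/(4 + A)
Y = -75 (Y = -5*(-3*1)*(-5) = -(-15)*(-5) = -5*15 = -75)
J(r) = 2 - 75*r²
a(5) + 15*(C(2, 5)/J(0)) = 6 + 15*(((-4 + 5)/(4 + 2))/(2 - 75*0²)) = 6 + 15*((1/6)/(2 - 75*0)) = 6 + 15*(((⅙)*1)/(2 + 0)) = 6 + 15*((⅙)/2) = 6 + 15*((⅙)*(½)) = 6 + 15*(1/12) = 6 + 5/4 = 29/4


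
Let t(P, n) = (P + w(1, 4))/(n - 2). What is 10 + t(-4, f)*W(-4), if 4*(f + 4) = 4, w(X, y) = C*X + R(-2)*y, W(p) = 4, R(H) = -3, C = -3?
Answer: 126/5 ≈ 25.200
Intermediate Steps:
w(X, y) = -3*X - 3*y
f = -3 (f = -4 + (¼)*4 = -4 + 1 = -3)
t(P, n) = (-15 + P)/(-2 + n) (t(P, n) = (P + (-3*1 - 3*4))/(n - 2) = (P + (-3 - 12))/(-2 + n) = (P - 15)/(-2 + n) = (-15 + P)/(-2 + n))
10 + t(-4, f)*W(-4) = 10 + ((-15 - 4)/(-2 - 3))*4 = 10 + (-19/(-5))*4 = 10 - ⅕*(-19)*4 = 10 + (19/5)*4 = 10 + 76/5 = 126/5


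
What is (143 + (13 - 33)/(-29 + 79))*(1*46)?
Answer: 32798/5 ≈ 6559.6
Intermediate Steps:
(143 + (13 - 33)/(-29 + 79))*(1*46) = (143 - 20/50)*46 = (143 - 20*1/50)*46 = (143 - 2/5)*46 = (713/5)*46 = 32798/5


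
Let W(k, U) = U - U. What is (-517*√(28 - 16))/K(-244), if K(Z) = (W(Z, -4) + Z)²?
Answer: -517*√3/29768 ≈ -0.030082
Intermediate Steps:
W(k, U) = 0
K(Z) = Z² (K(Z) = (0 + Z)² = Z²)
(-517*√(28 - 16))/K(-244) = (-517*√(28 - 16))/((-244)²) = -1034*√3/59536 = -1034*√3*(1/59536) = -517*√3/29768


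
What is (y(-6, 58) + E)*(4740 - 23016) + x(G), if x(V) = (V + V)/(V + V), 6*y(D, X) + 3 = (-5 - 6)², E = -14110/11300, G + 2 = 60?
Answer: -190182537/565 ≈ -3.3661e+5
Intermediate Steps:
G = 58 (G = -2 + 60 = 58)
E = -1411/1130 (E = -14110*1/11300 = -1411/1130 ≈ -1.2487)
y(D, X) = 59/3 (y(D, X) = -½ + (-5 - 6)²/6 = -½ + (⅙)*(-11)² = -½ + (⅙)*121 = -½ + 121/6 = 59/3)
x(V) = 1 (x(V) = (2*V)/((2*V)) = (2*V)*(1/(2*V)) = 1)
(y(-6, 58) + E)*(4740 - 23016) + x(G) = (59/3 - 1411/1130)*(4740 - 23016) + 1 = (62437/3390)*(-18276) + 1 = -190183102/565 + 1 = -190182537/565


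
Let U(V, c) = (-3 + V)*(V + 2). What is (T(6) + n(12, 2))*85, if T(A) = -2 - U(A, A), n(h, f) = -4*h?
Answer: -6290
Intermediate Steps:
U(V, c) = (-3 + V)*(2 + V)
T(A) = 4 + A - A² (T(A) = -2 - (-6 + A² - A) = -2 + (6 + A - A²) = 4 + A - A²)
(T(6) + n(12, 2))*85 = ((4 + 6 - 1*6²) - 4*12)*85 = ((4 + 6 - 1*36) - 48)*85 = ((4 + 6 - 36) - 48)*85 = (-26 - 48)*85 = -74*85 = -6290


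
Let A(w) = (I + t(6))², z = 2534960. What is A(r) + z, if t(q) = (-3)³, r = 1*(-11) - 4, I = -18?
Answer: 2536985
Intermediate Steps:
r = -15 (r = -11 - 4 = -15)
t(q) = -27
A(w) = 2025 (A(w) = (-18 - 27)² = (-45)² = 2025)
A(r) + z = 2025 + 2534960 = 2536985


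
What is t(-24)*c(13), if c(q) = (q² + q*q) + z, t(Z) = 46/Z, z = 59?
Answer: -9131/12 ≈ -760.92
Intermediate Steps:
c(q) = 59 + 2*q² (c(q) = (q² + q*q) + 59 = (q² + q²) + 59 = 2*q² + 59 = 59 + 2*q²)
t(-24)*c(13) = (46/(-24))*(59 + 2*13²) = (46*(-1/24))*(59 + 2*169) = -23*(59 + 338)/12 = -23/12*397 = -9131/12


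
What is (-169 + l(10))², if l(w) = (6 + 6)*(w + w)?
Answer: 5041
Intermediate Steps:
l(w) = 24*w (l(w) = 12*(2*w) = 24*w)
(-169 + l(10))² = (-169 + 24*10)² = (-169 + 240)² = 71² = 5041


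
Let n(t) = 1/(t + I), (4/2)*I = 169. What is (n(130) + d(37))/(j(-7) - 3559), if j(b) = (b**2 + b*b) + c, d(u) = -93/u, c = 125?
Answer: 39823/52952328 ≈ 0.00075205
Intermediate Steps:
I = 169/2 (I = (1/2)*169 = 169/2 ≈ 84.500)
n(t) = 1/(169/2 + t) (n(t) = 1/(t + 169/2) = 1/(169/2 + t))
j(b) = 125 + 2*b**2 (j(b) = (b**2 + b*b) + 125 = (b**2 + b**2) + 125 = 2*b**2 + 125 = 125 + 2*b**2)
(n(130) + d(37))/(j(-7) - 3559) = (2/(169 + 2*130) - 93/37)/((125 + 2*(-7)**2) - 3559) = (2/(169 + 260) - 93*1/37)/((125 + 2*49) - 3559) = (2/429 - 93/37)/((125 + 98) - 3559) = (2*(1/429) - 93/37)/(223 - 3559) = (2/429 - 93/37)/(-3336) = -39823/15873*(-1/3336) = 39823/52952328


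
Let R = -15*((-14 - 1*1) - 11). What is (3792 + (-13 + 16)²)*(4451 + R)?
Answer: 18400641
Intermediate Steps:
R = 390 (R = -15*((-14 - 1) - 11) = -15*(-15 - 11) = -15*(-26) = 390)
(3792 + (-13 + 16)²)*(4451 + R) = (3792 + (-13 + 16)²)*(4451 + 390) = (3792 + 3²)*4841 = (3792 + 9)*4841 = 3801*4841 = 18400641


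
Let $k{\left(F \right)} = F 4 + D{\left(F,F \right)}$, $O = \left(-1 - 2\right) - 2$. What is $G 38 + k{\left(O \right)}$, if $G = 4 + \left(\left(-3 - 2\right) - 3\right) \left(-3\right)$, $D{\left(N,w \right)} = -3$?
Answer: $1041$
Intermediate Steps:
$O = -5$ ($O = -3 - 2 = -5$)
$k{\left(F \right)} = -3 + 4 F$ ($k{\left(F \right)} = F 4 - 3 = 4 F - 3 = -3 + 4 F$)
$G = 28$ ($G = 4 + \left(-5 - 3\right) \left(-3\right) = 4 - -24 = 4 + 24 = 28$)
$G 38 + k{\left(O \right)} = 28 \cdot 38 + \left(-3 + 4 \left(-5\right)\right) = 1064 - 23 = 1041$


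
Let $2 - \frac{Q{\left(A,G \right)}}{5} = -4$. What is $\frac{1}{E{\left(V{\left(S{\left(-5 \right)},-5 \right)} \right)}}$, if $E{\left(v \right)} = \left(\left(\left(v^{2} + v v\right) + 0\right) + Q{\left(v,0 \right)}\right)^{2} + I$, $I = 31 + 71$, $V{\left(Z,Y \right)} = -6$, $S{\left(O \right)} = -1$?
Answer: $\frac{1}{10506} \approx 9.5184 \cdot 10^{-5}$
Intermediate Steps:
$Q{\left(A,G \right)} = 30$ ($Q{\left(A,G \right)} = 10 - -20 = 10 + 20 = 30$)
$I = 102$
$E{\left(v \right)} = 102 + \left(30 + 2 v^{2}\right)^{2}$ ($E{\left(v \right)} = \left(\left(\left(v^{2} + v v\right) + 0\right) + 30\right)^{2} + 102 = \left(\left(\left(v^{2} + v^{2}\right) + 0\right) + 30\right)^{2} + 102 = \left(\left(2 v^{2} + 0\right) + 30\right)^{2} + 102 = \left(2 v^{2} + 30\right)^{2} + 102 = \left(30 + 2 v^{2}\right)^{2} + 102 = 102 + \left(30 + 2 v^{2}\right)^{2}$)
$\frac{1}{E{\left(V{\left(S{\left(-5 \right)},-5 \right)} \right)}} = \frac{1}{102 + 4 \left(15 + \left(-6\right)^{2}\right)^{2}} = \frac{1}{102 + 4 \left(15 + 36\right)^{2}} = \frac{1}{102 + 4 \cdot 51^{2}} = \frac{1}{102 + 4 \cdot 2601} = \frac{1}{102 + 10404} = \frac{1}{10506}$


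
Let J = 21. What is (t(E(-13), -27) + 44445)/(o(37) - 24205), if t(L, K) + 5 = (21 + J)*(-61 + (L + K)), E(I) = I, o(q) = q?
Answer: -20099/12084 ≈ -1.6633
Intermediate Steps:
t(L, K) = -2567 + 42*K + 42*L (t(L, K) = -5 + (21 + 21)*(-61 + (L + K)) = -5 + 42*(-61 + (K + L)) = -5 + 42*(-61 + K + L) = -5 + (-2562 + 42*K + 42*L) = -2567 + 42*K + 42*L)
(t(E(-13), -27) + 44445)/(o(37) - 24205) = ((-2567 + 42*(-27) + 42*(-13)) + 44445)/(37 - 24205) = ((-2567 - 1134 - 546) + 44445)/(-24168) = (-4247 + 44445)*(-1/24168) = 40198*(-1/24168) = -20099/12084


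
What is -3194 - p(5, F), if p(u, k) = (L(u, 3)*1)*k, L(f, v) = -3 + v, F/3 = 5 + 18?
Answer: -3194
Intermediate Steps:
F = 69 (F = 3*(5 + 18) = 3*23 = 69)
p(u, k) = 0 (p(u, k) = ((-3 + 3)*1)*k = (0*1)*k = 0*k = 0)
-3194 - p(5, F) = -3194 - 1*0 = -3194 + 0 = -3194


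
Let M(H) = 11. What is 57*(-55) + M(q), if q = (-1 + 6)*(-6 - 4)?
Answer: -3124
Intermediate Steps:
q = -50 (q = 5*(-10) = -50)
57*(-55) + M(q) = 57*(-55) + 11 = -3135 + 11 = -3124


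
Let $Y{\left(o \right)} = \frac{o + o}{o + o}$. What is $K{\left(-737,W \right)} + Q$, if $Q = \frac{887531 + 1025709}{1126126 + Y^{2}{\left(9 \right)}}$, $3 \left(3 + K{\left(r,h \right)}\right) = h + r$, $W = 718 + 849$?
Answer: $\frac{930289987}{3378381} \approx 275.37$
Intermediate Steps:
$W = 1567$
$K{\left(r,h \right)} = -3 + \frac{h}{3} + \frac{r}{3}$ ($K{\left(r,h \right)} = -3 + \frac{h + r}{3} = -3 + \left(\frac{h}{3} + \frac{r}{3}\right) = -3 + \frac{h}{3} + \frac{r}{3}$)
$Y{\left(o \right)} = 1$ ($Y{\left(o \right)} = \frac{2 o}{2 o} = 2 o \frac{1}{2 o} = 1$)
$Q = \frac{1913240}{1126127}$ ($Q = \frac{887531 + 1025709}{1126126 + 1^{2}} = \frac{1913240}{1126126 + 1} = \frac{1913240}{1126127} \approx 1.699$)
$K{\left(-737,W \right)} + Q = \left(-3 + \frac{1}{3} \cdot 1567 + \frac{1}{3} \left(-737\right)\right) + \frac{1913240}{1126127} = \left(-3 + \frac{1567}{3} - \frac{737}{3}\right) + \frac{1913240}{1126127} = \frac{821}{3} + \frac{1913240}{1126127} = \frac{930289987}{3378381}$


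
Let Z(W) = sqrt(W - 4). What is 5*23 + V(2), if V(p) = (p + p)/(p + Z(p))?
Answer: 349/3 - 2*I*sqrt(2)/3 ≈ 116.33 - 0.94281*I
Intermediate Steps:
Z(W) = sqrt(-4 + W)
V(p) = 2*p/(p + sqrt(-4 + p)) (V(p) = (p + p)/(p + sqrt(-4 + p)) = (2*p)/(p + sqrt(-4 + p)) = 2*p/(p + sqrt(-4 + p)))
5*23 + V(2) = 5*23 + 2*2/(2 + sqrt(-4 + 2)) = 115 + 2*2/(2 + sqrt(-2)) = 115 + 2*2/(2 + I*sqrt(2)) = 115 + 4/(2 + I*sqrt(2))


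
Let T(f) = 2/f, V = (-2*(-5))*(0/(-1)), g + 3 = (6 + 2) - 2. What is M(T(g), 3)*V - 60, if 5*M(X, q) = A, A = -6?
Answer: -60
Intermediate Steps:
g = 3 (g = -3 + ((6 + 2) - 2) = -3 + (8 - 2) = -3 + 6 = 3)
V = 0 (V = 10*(0*(-1)) = 10*0 = 0)
M(X, q) = -6/5 (M(X, q) = (⅕)*(-6) = -6/5)
M(T(g), 3)*V - 60 = -6/5*0 - 60 = 0 - 60 = -60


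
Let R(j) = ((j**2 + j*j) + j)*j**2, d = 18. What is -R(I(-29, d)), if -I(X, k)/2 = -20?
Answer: -5184000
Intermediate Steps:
I(X, k) = 40 (I(X, k) = -2*(-20) = 40)
R(j) = j**2*(j + 2*j**2) (R(j) = ((j**2 + j**2) + j)*j**2 = (2*j**2 + j)*j**2 = (j + 2*j**2)*j**2 = j**2*(j + 2*j**2))
-R(I(-29, d)) = -40**3*(1 + 2*40) = -64000*(1 + 80) = -64000*81 = -1*5184000 = -5184000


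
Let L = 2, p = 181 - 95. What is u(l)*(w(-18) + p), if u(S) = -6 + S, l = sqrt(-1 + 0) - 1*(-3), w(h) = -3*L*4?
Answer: -186 + 62*I ≈ -186.0 + 62.0*I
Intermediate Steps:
p = 86
w(h) = -24 (w(h) = -3*2*4 = -6*4 = -24)
l = 3 + I (l = sqrt(-1) + 3 = I + 3 = 3 + I ≈ 3.0 + 1.0*I)
u(l)*(w(-18) + p) = (-6 + (3 + I))*(-24 + 86) = (-3 + I)*62 = -186 + 62*I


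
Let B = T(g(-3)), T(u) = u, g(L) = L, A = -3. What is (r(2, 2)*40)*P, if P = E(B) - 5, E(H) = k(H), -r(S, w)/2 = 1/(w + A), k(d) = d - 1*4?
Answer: -960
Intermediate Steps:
k(d) = -4 + d (k(d) = d - 4 = -4 + d)
r(S, w) = -2/(-3 + w) (r(S, w) = -2/(w - 3) = -2/(-3 + w))
B = -3
E(H) = -4 + H
P = -12 (P = (-4 - 3) - 5 = -7 - 5 = -12)
(r(2, 2)*40)*P = (-2/(-3 + 2)*40)*(-12) = (-2/(-1)*40)*(-12) = (-2*(-1)*40)*(-12) = (2*40)*(-12) = 80*(-12) = -960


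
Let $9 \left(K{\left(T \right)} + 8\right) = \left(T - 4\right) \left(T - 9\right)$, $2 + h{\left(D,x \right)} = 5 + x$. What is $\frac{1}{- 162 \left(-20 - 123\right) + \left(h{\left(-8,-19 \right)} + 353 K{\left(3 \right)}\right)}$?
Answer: $\frac{3}{61684} \approx 4.8635 \cdot 10^{-5}$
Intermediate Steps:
$h{\left(D,x \right)} = 3 + x$ ($h{\left(D,x \right)} = -2 + \left(5 + x\right) = 3 + x$)
$K{\left(T \right)} = -8 + \frac{\left(-9 + T\right) \left(-4 + T\right)}{9}$ ($K{\left(T \right)} = -8 + \frac{\left(T - 4\right) \left(T - 9\right)}{9} = -8 + \frac{\left(-4 + T\right) \left(-9 + T\right)}{9} = -8 + \frac{\left(-9 + T\right) \left(-4 + T\right)}{9}$)
$\frac{1}{- 162 \left(-20 - 123\right) + \left(h{\left(-8,-19 \right)} + 353 K{\left(3 \right)}\right)} = \frac{1}{- 162 \left(-20 - 123\right) + \left(\left(3 - 19\right) + 353 \left(-4 - \frac{13}{3} + \frac{3^{2}}{9}\right)\right)} = \frac{1}{\left(-162\right) \left(-143\right) + \left(-16 + 353 \left(-4 - \frac{13}{3} + \frac{1}{9} \cdot 9\right)\right)} = \frac{1}{23166 + \left(-16 + 353 \left(-4 - \frac{13}{3} + 1\right)\right)} = \frac{1}{23166 + \left(-16 + 353 \left(- \frac{22}{3}\right)\right)} = \frac{1}{23166 - \frac{7814}{3}} = \frac{1}{\frac{61684}{3}} = \frac{3}{61684}$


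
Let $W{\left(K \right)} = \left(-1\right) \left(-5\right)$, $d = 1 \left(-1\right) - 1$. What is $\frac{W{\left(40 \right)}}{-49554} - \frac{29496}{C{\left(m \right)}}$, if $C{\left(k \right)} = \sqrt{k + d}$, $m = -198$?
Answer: $- \frac{5}{49554} + \frac{7374 i \sqrt{2}}{5} \approx -0.0001009 + 2085.7 i$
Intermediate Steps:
$d = -2$ ($d = -1 - 1 = -2$)
$W{\left(K \right)} = 5$
$C{\left(k \right)} = \sqrt{-2 + k}$ ($C{\left(k \right)} = \sqrt{k - 2} = \sqrt{-2 + k}$)
$\frac{W{\left(40 \right)}}{-49554} - \frac{29496}{C{\left(m \right)}} = \frac{5}{-49554} - \frac{29496}{\sqrt{-2 - 198}} = 5 \left(- \frac{1}{49554}\right) - \frac{29496}{\sqrt{-200}} = - \frac{5}{49554} - \frac{29496}{10 i \sqrt{2}} = - \frac{5}{49554} - 29496 \left(- \frac{i \sqrt{2}}{20}\right) = - \frac{5}{49554} + \frac{7374 i \sqrt{2}}{5}$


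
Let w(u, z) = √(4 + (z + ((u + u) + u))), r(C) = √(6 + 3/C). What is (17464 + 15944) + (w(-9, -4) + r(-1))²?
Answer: 33384 + 18*I ≈ 33384.0 + 18.0*I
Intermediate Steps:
w(u, z) = √(4 + z + 3*u) (w(u, z) = √(4 + (z + (2*u + u))) = √(4 + (z + 3*u)) = √(4 + z + 3*u))
(17464 + 15944) + (w(-9, -4) + r(-1))² = (17464 + 15944) + (√(4 - 4 + 3*(-9)) + √(6 + 3/(-1)))² = 33408 + (√(4 - 4 - 27) + √(6 + 3*(-1)))² = 33408 + (√(-27) + √(6 - 3))² = 33408 + (3*I*√3 + √3)² = 33408 + (√3 + 3*I*√3)²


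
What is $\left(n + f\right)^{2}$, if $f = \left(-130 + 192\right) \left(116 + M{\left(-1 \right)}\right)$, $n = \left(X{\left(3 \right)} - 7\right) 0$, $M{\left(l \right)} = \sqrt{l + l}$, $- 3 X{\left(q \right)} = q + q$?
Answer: $51717176 + 891808 i \sqrt{2} \approx 5.1717 \cdot 10^{7} + 1.2612 \cdot 10^{6} i$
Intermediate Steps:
$X{\left(q \right)} = - \frac{2 q}{3}$ ($X{\left(q \right)} = - \frac{q + q}{3} = - \frac{2 q}{3}$)
$M{\left(l \right)} = \sqrt{2} \sqrt{l}$ ($M{\left(l \right)} = \sqrt{2 l} = \sqrt{2} \sqrt{l}$)
$n = 0$ ($n = \left(\left(- \frac{2}{3}\right) 3 - 7\right) 0 = \left(-2 - 7\right) 0 = \left(-9\right) 0 = 0$)
$f = 7192 + 62 i \sqrt{2}$ ($f = \left(-130 + 192\right) \left(116 + \sqrt{2} \sqrt{-1}\right) = 62 \left(116 + \sqrt{2} i\right) = 62 \left(116 + i \sqrt{2}\right) = 7192 + 62 i \sqrt{2} \approx 7192.0 + 87.681 i$)
$\left(n + f\right)^{2} = \left(0 + \left(7192 + 62 i \sqrt{2}\right)\right)^{2} = \left(7192 + 62 i \sqrt{2}\right)^{2}$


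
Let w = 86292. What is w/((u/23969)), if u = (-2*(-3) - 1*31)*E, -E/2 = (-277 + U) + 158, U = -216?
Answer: -1034166474/8375 ≈ -1.2348e+5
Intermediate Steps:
E = 670 (E = -2*((-277 - 216) + 158) = -2*(-493 + 158) = -2*(-335) = 670)
u = -16750 (u = (-2*(-3) - 1*31)*670 = (6 - 31)*670 = -25*670 = -16750)
w/((u/23969)) = 86292/((-16750/23969)) = 86292/((-16750*1/23969)) = 86292/(-16750/23969) = 86292*(-23969/16750) = -1034166474/8375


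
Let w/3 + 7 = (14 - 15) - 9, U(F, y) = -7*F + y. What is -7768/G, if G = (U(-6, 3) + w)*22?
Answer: 1942/33 ≈ 58.849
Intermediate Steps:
U(F, y) = y - 7*F
w = -51 (w = -21 + 3*((14 - 15) - 9) = -21 + 3*(-1 - 9) = -21 + 3*(-10) = -21 - 30 = -51)
G = -132 (G = ((3 - 7*(-6)) - 51)*22 = ((3 + 42) - 51)*22 = (45 - 51)*22 = -6*22 = -132)
-7768/G = -7768/(-132) = -7768*(-1/132) = 1942/33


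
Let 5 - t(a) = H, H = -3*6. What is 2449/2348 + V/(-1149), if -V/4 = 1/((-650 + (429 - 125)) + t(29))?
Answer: 908880631/871406196 ≈ 1.0430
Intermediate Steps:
H = -18
t(a) = 23 (t(a) = 5 - 1*(-18) = 5 + 18 = 23)
V = 4/323 (V = -4/((-650 + (429 - 125)) + 23) = -4/((-650 + 304) + 23) = -4/(-346 + 23) = -4/(-323) = -4*(-1/323) = 4/323 ≈ 0.012384)
2449/2348 + V/(-1149) = 2449/2348 + (4/323)/(-1149) = 2449*(1/2348) + (4/323)*(-1/1149) = 2449/2348 - 4/371127 = 908880631/871406196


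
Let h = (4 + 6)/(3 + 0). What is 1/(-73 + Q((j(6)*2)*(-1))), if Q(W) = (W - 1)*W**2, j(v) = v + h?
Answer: -27/186995 ≈ -0.00014439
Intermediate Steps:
h = 10/3 ≈ 3.3333
j(v) = 10/3 + v (j(v) = v + 10/3 = 10/3 + v)
Q(W) = W**2*(-1 + W) (Q(W) = (-1 + W)*W**2 = W**2*(-1 + W))
1/(-73 + Q((j(6)*2)*(-1))) = 1/(-73 + (((10/3 + 6)*2)*(-1))**2*(-1 + ((10/3 + 6)*2)*(-1))) = 1/(-73 + (((28/3)*2)*(-1))**2*(-1 + ((28/3)*2)*(-1))) = 1/(-73 + ((56/3)*(-1))**2*(-1 + (56/3)*(-1))) = 1/(-73 + (-56/3)**2*(-1 - 56/3)) = 1/(-73 + (3136/9)*(-59/3)) = 1/(-73 - 185024/27) = 1/(-186995/27) = -27/186995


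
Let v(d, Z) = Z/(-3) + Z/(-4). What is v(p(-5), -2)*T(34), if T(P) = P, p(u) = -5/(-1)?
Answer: 119/3 ≈ 39.667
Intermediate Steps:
p(u) = 5 (p(u) = -1*(-5) = 5)
v(d, Z) = -7*Z/12 (v(d, Z) = Z*(-1/3) + Z*(-1/4) = -Z/3 - Z/4 = -7*Z/12)
v(p(-5), -2)*T(34) = -7/12*(-2)*34 = (7/6)*34 = 119/3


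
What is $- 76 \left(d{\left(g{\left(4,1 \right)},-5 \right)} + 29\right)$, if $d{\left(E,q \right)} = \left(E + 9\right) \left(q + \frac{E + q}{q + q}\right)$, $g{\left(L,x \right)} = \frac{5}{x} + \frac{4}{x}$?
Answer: $\frac{25916}{5} \approx 5183.2$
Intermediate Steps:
$g{\left(L,x \right)} = \frac{9}{x}$
$d{\left(E,q \right)} = \left(9 + E\right) \left(q + \frac{E + q}{2 q}\right)$
$- 76 \left(d{\left(g{\left(4,1 \right)},-5 \right)} + 29\right) = - 76 \left(\frac{\left(\frac{9}{1}\right)^{2} + 9 \cdot \frac{9}{1} - 5 \left(9 + \frac{9}{1} + 18 \left(-5\right) + 2 \cdot \frac{9}{1} \left(-5\right)\right)}{2 \left(-5\right)} + 29\right) = - 76 \left(\frac{1}{2} \left(- \frac{1}{5}\right) \left(\left(9 \cdot 1\right)^{2} + 9 \cdot 9 \cdot 1 - 5 \left(9 + 9 \cdot 1 - 90 + 2 \cdot 9 \cdot 1 \left(-5\right)\right)\right) + 29\right) = - 76 \left(\frac{1}{2} \left(- \frac{1}{5}\right) \left(9^{2} + 9 \cdot 9 - 5 \left(9 + 9 - 90 + 2 \cdot 9 \left(-5\right)\right)\right) + 29\right) = - 76 \left(\frac{1}{2} \left(- \frac{1}{5}\right) \left(81 + 81 - 5 \left(9 + 9 - 90 - 90\right)\right) + 29\right) = - 76 \left(\frac{1}{2} \left(- \frac{1}{5}\right) \left(81 + 81 - -810\right) + 29\right) = - 76 \left(\frac{1}{2} \left(- \frac{1}{5}\right) \left(81 + 81 + 810\right) + 29\right) = - 76 \left(\frac{1}{2} \left(- \frac{1}{5}\right) 972 + 29\right) = - 76 \left(- \frac{486}{5} + 29\right) = \left(-76\right) \left(- \frac{341}{5}\right) = \frac{25916}{5}$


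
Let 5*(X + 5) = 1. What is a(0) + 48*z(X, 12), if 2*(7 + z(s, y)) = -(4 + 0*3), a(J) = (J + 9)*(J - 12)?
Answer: -540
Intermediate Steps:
a(J) = (-12 + J)*(9 + J) (a(J) = (9 + J)*(-12 + J) = (-12 + J)*(9 + J))
X = -24/5 (X = -5 + (⅕)*1 = -5 + ⅕ = -24/5 ≈ -4.8000)
z(s, y) = -9 (z(s, y) = -7 + (-(4 + 0*3))/2 = -7 + (-(4 + 0))/2 = -7 + (-1*4)/2 = -7 + (½)*(-4) = -7 - 2 = -9)
a(0) + 48*z(X, 12) = (-108 + 0² - 3*0) + 48*(-9) = (-108 + 0 + 0) - 432 = -108 - 432 = -540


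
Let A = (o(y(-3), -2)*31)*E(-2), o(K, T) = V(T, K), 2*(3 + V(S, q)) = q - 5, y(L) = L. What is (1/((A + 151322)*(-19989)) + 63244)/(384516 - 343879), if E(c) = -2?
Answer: 191847555058895/123270335445708 ≈ 1.5563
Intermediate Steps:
V(S, q) = -11/2 + q/2 (V(S, q) = -3 + (q - 5)/2 = -3 + (-5 + q)/2 = -3 + (-5/2 + q/2) = -11/2 + q/2)
o(K, T) = -11/2 + K/2
A = 434 (A = ((-11/2 + (1/2)*(-3))*31)*(-2) = ((-11/2 - 3/2)*31)*(-2) = -7*31*(-2) = -217*(-2) = 434)
(1/((A + 151322)*(-19989)) + 63244)/(384516 - 343879) = (1/((434 + 151322)*(-19989)) + 63244)/(384516 - 343879) = (-1/19989/151756 + 63244)/40637 = ((1/151756)*(-1/19989) + 63244)*(1/40637) = (-1/3033450684 + 63244)*(1/40637) = (191847555058895/3033450684)*(1/40637) = 191847555058895/123270335445708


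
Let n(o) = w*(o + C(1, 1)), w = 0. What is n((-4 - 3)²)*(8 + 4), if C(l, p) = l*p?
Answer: 0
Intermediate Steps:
n(o) = 0 (n(o) = 0*(o + 1*1) = 0*(o + 1) = 0*(1 + o) = 0)
n((-4 - 3)²)*(8 + 4) = 0*(8 + 4) = 0*12 = 0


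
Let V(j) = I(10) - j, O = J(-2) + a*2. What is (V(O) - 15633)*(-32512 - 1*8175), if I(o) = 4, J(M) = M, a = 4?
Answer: 636141245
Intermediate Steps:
O = 6 (O = -2 + 4*2 = -2 + 8 = 6)
V(j) = 4 - j
(V(O) - 15633)*(-32512 - 1*8175) = ((4 - 1*6) - 15633)*(-32512 - 1*8175) = ((4 - 6) - 15633)*(-32512 - 8175) = (-2 - 15633)*(-40687) = -15635*(-40687) = 636141245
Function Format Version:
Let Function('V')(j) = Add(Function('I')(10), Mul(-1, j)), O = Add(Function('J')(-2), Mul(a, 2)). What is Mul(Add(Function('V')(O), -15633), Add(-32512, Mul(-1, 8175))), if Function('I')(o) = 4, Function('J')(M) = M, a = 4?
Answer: 636141245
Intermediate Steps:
O = 6 (O = Add(-2, Mul(4, 2)) = Add(-2, 8) = 6)
Function('V')(j) = Add(4, Mul(-1, j))
Mul(Add(Function('V')(O), -15633), Add(-32512, Mul(-1, 8175))) = Mul(Add(Add(4, Mul(-1, 6)), -15633), Add(-32512, Mul(-1, 8175))) = Mul(Add(Add(4, -6), -15633), Add(-32512, -8175)) = Mul(Add(-2, -15633), -40687) = Mul(-15635, -40687) = 636141245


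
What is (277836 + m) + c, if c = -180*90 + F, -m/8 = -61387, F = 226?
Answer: 752958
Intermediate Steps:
m = 491096 (m = -8*(-61387) = 491096)
c = -15974 (c = -180*90 + 226 = -16200 + 226 = -15974)
(277836 + m) + c = (277836 + 491096) - 15974 = 768932 - 15974 = 752958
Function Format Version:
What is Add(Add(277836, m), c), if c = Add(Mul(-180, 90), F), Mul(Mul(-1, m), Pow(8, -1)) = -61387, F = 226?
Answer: 752958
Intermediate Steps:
m = 491096 (m = Mul(-8, -61387) = 491096)
c = -15974 (c = Add(Mul(-180, 90), 226) = Add(-16200, 226) = -15974)
Add(Add(277836, m), c) = Add(Add(277836, 491096), -15974) = Add(768932, -15974) = 752958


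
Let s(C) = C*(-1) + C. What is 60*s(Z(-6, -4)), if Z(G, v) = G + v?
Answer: 0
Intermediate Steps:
s(C) = 0 (s(C) = -C + C = 0)
60*s(Z(-6, -4)) = 60*0 = 0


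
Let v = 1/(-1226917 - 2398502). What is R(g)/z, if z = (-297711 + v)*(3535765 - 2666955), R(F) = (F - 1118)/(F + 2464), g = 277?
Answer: 3048977379/2570318455103695621100 ≈ 1.1862e-12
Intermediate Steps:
v = -1/3625419 (v = 1/(-3625419) = -1/3625419 ≈ -2.7583e-7)
R(F) = (-1118 + F)/(2464 + F)
z = -937730191573767100/3625419 (z = (-297711 - 1/3625419)*(3535765 - 2666955) = -1079327115910/3625419*868810 = -937730191573767100/3625419 ≈ -2.5865e+11)
R(g)/z = ((-1118 + 277)/(2464 + 277))/(-937730191573767100/3625419) = (-841/2741)*(-3625419/937730191573767100) = ((1/2741)*(-841))*(-3625419/937730191573767100) = -841/2741*(-3625419/937730191573767100) = 3048977379/2570318455103695621100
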